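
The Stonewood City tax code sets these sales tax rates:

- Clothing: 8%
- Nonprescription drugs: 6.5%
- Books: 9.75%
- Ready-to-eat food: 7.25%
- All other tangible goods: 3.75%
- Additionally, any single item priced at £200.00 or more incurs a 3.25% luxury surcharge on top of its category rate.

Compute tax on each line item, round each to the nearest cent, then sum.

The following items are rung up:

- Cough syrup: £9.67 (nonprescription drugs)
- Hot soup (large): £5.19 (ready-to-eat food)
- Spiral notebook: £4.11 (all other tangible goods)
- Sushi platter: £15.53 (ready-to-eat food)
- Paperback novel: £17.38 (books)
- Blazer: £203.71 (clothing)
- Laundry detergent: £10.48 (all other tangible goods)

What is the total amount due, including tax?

£293.36

Cough syrup £9.67: nonprescription drugs → 6.5% → £0.63
Hot soup (large) £5.19: ready-to-eat food → 7.25% → £0.38
Spiral notebook £4.11: all other tangible goods → 3.75% → £0.15
Sushi platter £15.53: ready-to-eat food → 7.25% → £1.13
Paperback novel £17.38: books → 9.75% → £1.69
Blazer £203.71: clothing → 8% + 3.25% surcharge = 11.25% → £22.92
Laundry detergent £10.48: all other tangible goods → 3.75% → £0.39
Subtotal = £266.07; tax = £27.29; total due = £293.36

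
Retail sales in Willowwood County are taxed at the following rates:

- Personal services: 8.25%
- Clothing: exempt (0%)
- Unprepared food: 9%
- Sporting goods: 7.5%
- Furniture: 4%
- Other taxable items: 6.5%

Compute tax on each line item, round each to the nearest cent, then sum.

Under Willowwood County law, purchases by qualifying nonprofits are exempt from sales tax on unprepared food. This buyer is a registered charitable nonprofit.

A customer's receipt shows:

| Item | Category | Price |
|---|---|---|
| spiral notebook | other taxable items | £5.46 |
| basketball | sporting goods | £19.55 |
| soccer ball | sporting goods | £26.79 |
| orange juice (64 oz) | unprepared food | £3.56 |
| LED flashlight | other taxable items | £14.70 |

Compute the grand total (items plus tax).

£74.85

Spiral notebook £5.46: other taxable items → 6.5% → £0.35
Basketball £19.55: sporting goods → 7.5% → £1.47
Soccer ball £26.79: sporting goods → 7.5% → £2.01
Orange juice (64 oz) £3.56: unprepared food, buyer-exempt → 0% → £0.00
LED flashlight £14.70: other taxable items → 6.5% → £0.96
Subtotal = £70.06; tax = £4.79; total due = £74.85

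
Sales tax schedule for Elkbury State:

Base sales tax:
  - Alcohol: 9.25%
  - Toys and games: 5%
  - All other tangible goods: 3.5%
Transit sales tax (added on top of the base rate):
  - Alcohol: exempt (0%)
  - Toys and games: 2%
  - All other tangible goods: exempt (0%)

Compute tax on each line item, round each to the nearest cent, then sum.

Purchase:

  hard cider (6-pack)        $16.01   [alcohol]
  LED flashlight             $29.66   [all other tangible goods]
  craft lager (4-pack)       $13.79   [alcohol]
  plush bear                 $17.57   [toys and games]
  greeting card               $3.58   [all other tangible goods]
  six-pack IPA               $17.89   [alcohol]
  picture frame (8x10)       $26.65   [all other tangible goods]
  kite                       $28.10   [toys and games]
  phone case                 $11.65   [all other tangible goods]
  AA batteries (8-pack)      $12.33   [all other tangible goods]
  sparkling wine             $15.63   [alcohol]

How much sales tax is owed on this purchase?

Hard cider (6-pack) $16.01: alcohol → 9.25% + 0% transit = 9.25% → $1.48
LED flashlight $29.66: all other tangible goods → 3.5% + 0% transit = 3.5% → $1.04
Craft lager (4-pack) $13.79: alcohol → 9.25% + 0% transit = 9.25% → $1.28
Plush bear $17.57: toys and games → 5% + 2% transit = 7% → $1.23
Greeting card $3.58: all other tangible goods → 3.5% + 0% transit = 3.5% → $0.13
Six-pack IPA $17.89: alcohol → 9.25% + 0% transit = 9.25% → $1.65
Picture frame (8x10) $26.65: all other tangible goods → 3.5% + 0% transit = 3.5% → $0.93
Kite $28.10: toys and games → 5% + 2% transit = 7% → $1.97
Phone case $11.65: all other tangible goods → 3.5% + 0% transit = 3.5% → $0.41
AA batteries (8-pack) $12.33: all other tangible goods → 3.5% + 0% transit = 3.5% → $0.43
Sparkling wine $15.63: alcohol → 9.25% + 0% transit = 9.25% → $1.45
Total tax = $1.48 + $1.04 + $1.28 + $1.23 + $0.13 + $1.65 + $0.93 + $1.97 + $0.41 + $0.43 + $1.45 = $12.00

$12.00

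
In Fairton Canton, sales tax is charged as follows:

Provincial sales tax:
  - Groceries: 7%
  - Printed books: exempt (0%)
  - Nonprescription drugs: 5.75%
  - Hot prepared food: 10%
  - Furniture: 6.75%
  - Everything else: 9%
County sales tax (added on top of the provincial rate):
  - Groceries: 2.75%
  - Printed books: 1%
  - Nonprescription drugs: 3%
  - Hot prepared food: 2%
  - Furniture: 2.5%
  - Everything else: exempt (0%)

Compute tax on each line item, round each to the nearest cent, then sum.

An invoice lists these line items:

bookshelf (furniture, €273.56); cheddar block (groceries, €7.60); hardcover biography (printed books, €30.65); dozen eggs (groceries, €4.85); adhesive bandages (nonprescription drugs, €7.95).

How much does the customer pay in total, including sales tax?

€352.13

Bookshelf €273.56: furniture → 6.75% + 2.5% county = 9.25% → €25.30
Cheddar block €7.60: groceries → 7% + 2.75% county = 9.75% → €0.74
Hardcover biography €30.65: printed books → 0% + 1% county = 1% → €0.31
Dozen eggs €4.85: groceries → 7% + 2.75% county = 9.75% → €0.47
Adhesive bandages €7.95: nonprescription drugs → 5.75% + 3% county = 8.75% → €0.70
Subtotal = €324.61; tax = €27.52; total due = €352.13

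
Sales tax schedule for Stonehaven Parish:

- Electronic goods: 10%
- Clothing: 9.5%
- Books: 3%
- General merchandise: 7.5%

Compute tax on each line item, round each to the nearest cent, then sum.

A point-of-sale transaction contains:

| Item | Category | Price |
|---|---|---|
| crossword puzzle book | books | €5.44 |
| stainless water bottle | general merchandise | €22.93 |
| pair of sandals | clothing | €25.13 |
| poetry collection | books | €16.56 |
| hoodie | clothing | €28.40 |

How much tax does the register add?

€7.47

Crossword puzzle book €5.44: books → 3% → €0.16
Stainless water bottle €22.93: general merchandise → 7.5% → €1.72
Pair of sandals €25.13: clothing → 9.5% → €2.39
Poetry collection €16.56: books → 3% → €0.50
Hoodie €28.40: clothing → 9.5% → €2.70
Total tax = €0.16 + €1.72 + €2.39 + €0.50 + €2.70 = €7.47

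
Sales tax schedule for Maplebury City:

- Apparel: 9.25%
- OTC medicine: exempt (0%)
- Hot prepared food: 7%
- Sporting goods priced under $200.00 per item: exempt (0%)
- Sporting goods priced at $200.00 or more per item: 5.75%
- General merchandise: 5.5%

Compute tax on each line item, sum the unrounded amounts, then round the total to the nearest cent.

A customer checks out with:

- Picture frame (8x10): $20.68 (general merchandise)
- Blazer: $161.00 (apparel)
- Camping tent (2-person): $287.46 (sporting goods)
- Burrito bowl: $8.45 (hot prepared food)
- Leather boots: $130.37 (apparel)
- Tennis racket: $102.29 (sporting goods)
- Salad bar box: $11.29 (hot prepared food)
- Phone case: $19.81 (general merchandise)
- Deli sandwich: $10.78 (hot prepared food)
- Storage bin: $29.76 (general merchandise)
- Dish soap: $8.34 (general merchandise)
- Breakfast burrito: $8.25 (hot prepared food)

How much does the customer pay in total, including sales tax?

$849.00

Picture frame (8x10) $20.68: general merchandise → 5.5% → $1.1374
Blazer $161.00: apparel → 9.25% → $14.8925
Camping tent (2-person) $287.46: sporting goods, $200.00 or more → 5.75% → $16.52895
Burrito bowl $8.45: hot prepared food → 7% → $0.5915
Leather boots $130.37: apparel → 9.25% → $12.059225
Tennis racket $102.29: sporting goods, under $200.00 → 0% → $0.00
Salad bar box $11.29: hot prepared food → 7% → $0.7903
Phone case $19.81: general merchandise → 5.5% → $1.08955
Deli sandwich $10.78: hot prepared food → 7% → $0.7546
Storage bin $29.76: general merchandise → 5.5% → $1.6368
Dish soap $8.34: general merchandise → 5.5% → $0.4587
Breakfast burrito $8.25: hot prepared food → 7% → $0.5775
Subtotal = $798.48; unrounded tax = $50.517025 → $50.52; total due = $849.00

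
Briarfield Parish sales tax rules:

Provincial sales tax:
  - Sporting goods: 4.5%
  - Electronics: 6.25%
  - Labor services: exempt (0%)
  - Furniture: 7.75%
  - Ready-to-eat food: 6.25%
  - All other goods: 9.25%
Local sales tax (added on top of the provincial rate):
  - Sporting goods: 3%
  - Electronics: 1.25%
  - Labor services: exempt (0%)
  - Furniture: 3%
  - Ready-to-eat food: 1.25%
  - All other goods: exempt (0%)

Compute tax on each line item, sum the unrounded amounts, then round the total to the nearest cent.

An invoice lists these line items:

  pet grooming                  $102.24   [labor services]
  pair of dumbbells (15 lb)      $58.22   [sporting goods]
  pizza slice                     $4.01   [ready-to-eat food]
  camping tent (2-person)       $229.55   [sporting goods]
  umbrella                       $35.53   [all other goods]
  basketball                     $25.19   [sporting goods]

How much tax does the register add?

Pet grooming $102.24: labor services → 0% + 0% local = 0% → $0.00
Pair of dumbbells (15 lb) $58.22: sporting goods → 4.5% + 3% local = 7.5% → $4.3665
Pizza slice $4.01: ready-to-eat food → 6.25% + 1.25% local = 7.5% → $0.30075
Camping tent (2-person) $229.55: sporting goods → 4.5% + 3% local = 7.5% → $17.21625
Umbrella $35.53: all other goods → 9.25% + 0% local = 9.25% → $3.286525
Basketball $25.19: sporting goods → 4.5% + 3% local = 7.5% → $1.88925
Unrounded tax sum = $27.059275 → $27.06

$27.06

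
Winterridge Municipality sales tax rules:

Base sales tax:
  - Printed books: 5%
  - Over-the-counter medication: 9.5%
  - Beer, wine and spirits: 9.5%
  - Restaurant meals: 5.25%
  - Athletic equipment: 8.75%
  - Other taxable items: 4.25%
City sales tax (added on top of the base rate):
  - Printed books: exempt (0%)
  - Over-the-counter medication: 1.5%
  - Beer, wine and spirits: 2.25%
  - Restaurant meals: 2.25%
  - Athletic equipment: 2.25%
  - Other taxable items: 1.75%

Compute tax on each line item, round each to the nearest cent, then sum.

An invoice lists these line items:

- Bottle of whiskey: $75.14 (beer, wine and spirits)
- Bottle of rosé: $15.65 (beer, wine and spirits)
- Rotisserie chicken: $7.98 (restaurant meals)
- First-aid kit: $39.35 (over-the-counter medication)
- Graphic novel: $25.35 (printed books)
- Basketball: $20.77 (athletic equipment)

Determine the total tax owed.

Bottle of whiskey $75.14: beer, wine and spirits → 9.5% + 2.25% city = 11.75% → $8.83
Bottle of rosé $15.65: beer, wine and spirits → 9.5% + 2.25% city = 11.75% → $1.84
Rotisserie chicken $7.98: restaurant meals → 5.25% + 2.25% city = 7.5% → $0.60
First-aid kit $39.35: over-the-counter medication → 9.5% + 1.5% city = 11% → $4.33
Graphic novel $25.35: printed books → 5% + 0% city = 5% → $1.27
Basketball $20.77: athletic equipment → 8.75% + 2.25% city = 11% → $2.28
Total tax = $8.83 + $1.84 + $0.60 + $4.33 + $1.27 + $2.28 = $19.15

$19.15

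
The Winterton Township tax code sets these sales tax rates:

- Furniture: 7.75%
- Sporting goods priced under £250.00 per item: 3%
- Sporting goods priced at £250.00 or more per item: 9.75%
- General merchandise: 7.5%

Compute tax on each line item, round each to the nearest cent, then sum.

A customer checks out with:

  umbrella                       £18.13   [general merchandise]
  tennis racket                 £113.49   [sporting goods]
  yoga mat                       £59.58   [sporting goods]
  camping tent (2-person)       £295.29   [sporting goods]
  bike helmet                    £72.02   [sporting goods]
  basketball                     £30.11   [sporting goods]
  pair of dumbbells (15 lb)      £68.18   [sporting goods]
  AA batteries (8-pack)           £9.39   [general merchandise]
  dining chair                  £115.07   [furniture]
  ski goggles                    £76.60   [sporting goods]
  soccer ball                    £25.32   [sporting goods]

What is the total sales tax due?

£53.13

Umbrella £18.13: general merchandise → 7.5% → £1.36
Tennis racket £113.49: sporting goods, under £250.00 → 3% → £3.40
Yoga mat £59.58: sporting goods, under £250.00 → 3% → £1.79
Camping tent (2-person) £295.29: sporting goods, £250.00 or more → 9.75% → £28.79
Bike helmet £72.02: sporting goods, under £250.00 → 3% → £2.16
Basketball £30.11: sporting goods, under £250.00 → 3% → £0.90
Pair of dumbbells (15 lb) £68.18: sporting goods, under £250.00 → 3% → £2.05
AA batteries (8-pack) £9.39: general merchandise → 7.5% → £0.70
Dining chair £115.07: furniture → 7.75% → £8.92
Ski goggles £76.60: sporting goods, under £250.00 → 3% → £2.30
Soccer ball £25.32: sporting goods, under £250.00 → 3% → £0.76
Total tax = £1.36 + £3.40 + £1.79 + £28.79 + £2.16 + £0.90 + £2.05 + £0.70 + £8.92 + £2.30 + £0.76 = £53.13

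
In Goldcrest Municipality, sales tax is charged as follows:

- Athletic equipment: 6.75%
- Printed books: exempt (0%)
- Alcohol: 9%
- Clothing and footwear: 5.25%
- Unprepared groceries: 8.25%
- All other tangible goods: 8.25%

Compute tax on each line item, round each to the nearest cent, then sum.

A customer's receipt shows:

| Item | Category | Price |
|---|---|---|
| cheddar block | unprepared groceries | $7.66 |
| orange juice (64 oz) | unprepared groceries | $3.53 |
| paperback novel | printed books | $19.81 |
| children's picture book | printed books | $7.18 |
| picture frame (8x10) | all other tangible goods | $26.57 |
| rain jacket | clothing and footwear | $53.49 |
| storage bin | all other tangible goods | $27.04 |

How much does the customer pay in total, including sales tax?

$153.43

Cheddar block $7.66: unprepared groceries → 8.25% → $0.63
Orange juice (64 oz) $3.53: unprepared groceries → 8.25% → $0.29
Paperback novel $19.81: printed books → 0% → $0.00
Children's picture book $7.18: printed books → 0% → $0.00
Picture frame (8x10) $26.57: all other tangible goods → 8.25% → $2.19
Rain jacket $53.49: clothing and footwear → 5.25% → $2.81
Storage bin $27.04: all other tangible goods → 8.25% → $2.23
Subtotal = $145.28; tax = $8.15; total due = $153.43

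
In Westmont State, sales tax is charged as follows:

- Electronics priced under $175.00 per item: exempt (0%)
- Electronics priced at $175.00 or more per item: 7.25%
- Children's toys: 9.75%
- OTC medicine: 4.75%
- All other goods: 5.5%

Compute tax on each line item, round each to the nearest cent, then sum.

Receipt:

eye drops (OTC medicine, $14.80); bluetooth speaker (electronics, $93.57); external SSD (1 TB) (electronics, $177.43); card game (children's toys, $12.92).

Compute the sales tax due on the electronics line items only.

Bluetooth speaker $93.57: electronics, under $175.00 → 0% → $0.00
External SSD (1 TB) $177.43: electronics, $175.00 or more → 7.25% → $12.86
Tax on electronics = $0.00 + $12.86 = $12.86

$12.86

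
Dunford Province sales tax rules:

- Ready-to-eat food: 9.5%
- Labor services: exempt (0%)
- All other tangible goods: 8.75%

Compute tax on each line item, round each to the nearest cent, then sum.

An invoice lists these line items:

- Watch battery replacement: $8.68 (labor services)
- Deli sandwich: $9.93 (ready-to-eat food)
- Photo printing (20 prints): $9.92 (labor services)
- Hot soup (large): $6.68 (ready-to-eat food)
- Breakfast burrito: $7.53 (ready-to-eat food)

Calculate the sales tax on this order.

$2.29

Watch battery replacement $8.68: labor services → 0% → $0.00
Deli sandwich $9.93: ready-to-eat food → 9.5% → $0.94
Photo printing (20 prints) $9.92: labor services → 0% → $0.00
Hot soup (large) $6.68: ready-to-eat food → 9.5% → $0.63
Breakfast burrito $7.53: ready-to-eat food → 9.5% → $0.72
Total tax = $0.94 + $0.63 + $0.72 = $2.29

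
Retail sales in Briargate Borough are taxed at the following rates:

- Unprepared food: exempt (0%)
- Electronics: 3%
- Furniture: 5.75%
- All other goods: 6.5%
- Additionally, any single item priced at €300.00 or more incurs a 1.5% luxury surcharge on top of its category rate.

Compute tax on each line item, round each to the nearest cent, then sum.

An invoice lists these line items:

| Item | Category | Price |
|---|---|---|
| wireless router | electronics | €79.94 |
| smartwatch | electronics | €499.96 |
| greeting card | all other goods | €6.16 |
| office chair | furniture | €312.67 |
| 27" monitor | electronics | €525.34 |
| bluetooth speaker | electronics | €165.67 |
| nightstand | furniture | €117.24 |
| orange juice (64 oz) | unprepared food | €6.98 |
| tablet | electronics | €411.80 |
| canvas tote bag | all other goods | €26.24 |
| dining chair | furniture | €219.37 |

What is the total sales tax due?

Wireless router €79.94: electronics → 3% → €2.40
Smartwatch €499.96: electronics → 3% + 1.5% surcharge = 4.5% → €22.50
Greeting card €6.16: all other goods → 6.5% → €0.40
Office chair €312.67: furniture → 5.75% + 1.5% surcharge = 7.25% → €22.67
27" monitor €525.34: electronics → 3% + 1.5% surcharge = 4.5% → €23.64
Bluetooth speaker €165.67: electronics → 3% → €4.97
Nightstand €117.24: furniture → 5.75% → €6.74
Orange juice (64 oz) €6.98: unprepared food → 0% → €0.00
Tablet €411.80: electronics → 3% + 1.5% surcharge = 4.5% → €18.53
Canvas tote bag €26.24: all other goods → 6.5% → €1.71
Dining chair €219.37: furniture → 5.75% → €12.61
Total tax = €2.40 + €22.50 + €0.40 + €22.67 + €23.64 + €4.97 + €6.74 + €18.53 + €1.71 + €12.61 = €116.17

€116.17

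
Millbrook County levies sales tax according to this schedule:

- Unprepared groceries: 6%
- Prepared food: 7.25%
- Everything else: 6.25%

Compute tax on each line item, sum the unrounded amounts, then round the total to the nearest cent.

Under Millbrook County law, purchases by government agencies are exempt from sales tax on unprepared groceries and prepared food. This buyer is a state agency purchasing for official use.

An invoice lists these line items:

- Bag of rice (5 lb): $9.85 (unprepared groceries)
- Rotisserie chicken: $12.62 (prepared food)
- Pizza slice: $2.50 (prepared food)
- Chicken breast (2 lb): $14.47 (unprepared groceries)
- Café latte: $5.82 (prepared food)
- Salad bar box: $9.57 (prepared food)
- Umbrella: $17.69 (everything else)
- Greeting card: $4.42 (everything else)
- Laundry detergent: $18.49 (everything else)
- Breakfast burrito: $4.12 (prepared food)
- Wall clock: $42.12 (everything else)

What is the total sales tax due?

Bag of rice (5 lb) $9.85: unprepared groceries, buyer-exempt → 0% → $0.00
Rotisserie chicken $12.62: prepared food, buyer-exempt → 0% → $0.00
Pizza slice $2.50: prepared food, buyer-exempt → 0% → $0.00
Chicken breast (2 lb) $14.47: unprepared groceries, buyer-exempt → 0% → $0.00
Café latte $5.82: prepared food, buyer-exempt → 0% → $0.00
Salad bar box $9.57: prepared food, buyer-exempt → 0% → $0.00
Umbrella $17.69: everything else → 6.25% → $1.105625
Greeting card $4.42: everything else → 6.25% → $0.27625
Laundry detergent $18.49: everything else → 6.25% → $1.155625
Breakfast burrito $4.12: prepared food, buyer-exempt → 0% → $0.00
Wall clock $42.12: everything else → 6.25% → $2.6325
Unrounded tax sum = $5.17 → $5.17

$5.17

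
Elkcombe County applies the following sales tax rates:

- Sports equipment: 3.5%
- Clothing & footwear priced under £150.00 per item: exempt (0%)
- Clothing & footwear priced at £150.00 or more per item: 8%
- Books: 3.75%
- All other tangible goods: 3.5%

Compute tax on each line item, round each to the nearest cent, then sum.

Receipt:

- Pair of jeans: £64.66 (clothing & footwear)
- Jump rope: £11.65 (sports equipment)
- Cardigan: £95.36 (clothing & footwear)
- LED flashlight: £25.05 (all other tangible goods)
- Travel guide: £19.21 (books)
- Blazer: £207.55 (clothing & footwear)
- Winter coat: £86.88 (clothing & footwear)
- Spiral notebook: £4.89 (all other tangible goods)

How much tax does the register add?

£18.78

Pair of jeans £64.66: clothing & footwear, under £150.00 → 0% → £0.00
Jump rope £11.65: sports equipment → 3.5% → £0.41
Cardigan £95.36: clothing & footwear, under £150.00 → 0% → £0.00
LED flashlight £25.05: all other tangible goods → 3.5% → £0.88
Travel guide £19.21: books → 3.75% → £0.72
Blazer £207.55: clothing & footwear, £150.00 or more → 8% → £16.60
Winter coat £86.88: clothing & footwear, under £150.00 → 0% → £0.00
Spiral notebook £4.89: all other tangible goods → 3.5% → £0.17
Total tax = £0.41 + £0.88 + £0.72 + £16.60 + £0.17 = £18.78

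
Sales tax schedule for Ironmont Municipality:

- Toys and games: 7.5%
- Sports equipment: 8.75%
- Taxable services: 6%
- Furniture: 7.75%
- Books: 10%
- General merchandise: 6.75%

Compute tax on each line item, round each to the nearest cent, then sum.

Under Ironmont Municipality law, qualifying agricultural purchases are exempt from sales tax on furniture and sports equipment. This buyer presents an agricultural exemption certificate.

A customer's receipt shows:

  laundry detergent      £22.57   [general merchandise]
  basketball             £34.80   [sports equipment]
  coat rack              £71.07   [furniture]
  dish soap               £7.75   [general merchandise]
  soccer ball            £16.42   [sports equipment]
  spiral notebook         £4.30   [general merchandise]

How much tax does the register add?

Laundry detergent £22.57: general merchandise → 6.75% → £1.52
Basketball £34.80: sports equipment, buyer-exempt → 0% → £0.00
Coat rack £71.07: furniture, buyer-exempt → 0% → £0.00
Dish soap £7.75: general merchandise → 6.75% → £0.52
Soccer ball £16.42: sports equipment, buyer-exempt → 0% → £0.00
Spiral notebook £4.30: general merchandise → 6.75% → £0.29
Total tax = £1.52 + £0.52 + £0.29 = £2.33

£2.33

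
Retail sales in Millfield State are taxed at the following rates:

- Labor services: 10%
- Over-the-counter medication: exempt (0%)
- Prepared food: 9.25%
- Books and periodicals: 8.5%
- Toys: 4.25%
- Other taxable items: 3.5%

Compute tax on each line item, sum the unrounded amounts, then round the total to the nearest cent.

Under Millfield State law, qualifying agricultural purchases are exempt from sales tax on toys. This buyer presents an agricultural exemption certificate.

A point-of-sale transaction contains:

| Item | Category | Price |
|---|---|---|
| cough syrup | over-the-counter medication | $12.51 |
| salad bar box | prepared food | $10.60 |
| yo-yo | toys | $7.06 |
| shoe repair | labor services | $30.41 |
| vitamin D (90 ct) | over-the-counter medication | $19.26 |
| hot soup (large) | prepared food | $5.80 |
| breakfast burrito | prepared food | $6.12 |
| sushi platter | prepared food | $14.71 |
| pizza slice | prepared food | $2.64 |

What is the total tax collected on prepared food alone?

Salad bar box $10.60: prepared food → 9.25% → $0.9805
Hot soup (large) $5.80: prepared food → 9.25% → $0.5365
Breakfast burrito $6.12: prepared food → 9.25% → $0.5661
Sushi platter $14.71: prepared food → 9.25% → $1.360675
Pizza slice $2.64: prepared food → 9.25% → $0.2442
Tax on prepared food: unrounded sum = $3.687975 → $3.69

$3.69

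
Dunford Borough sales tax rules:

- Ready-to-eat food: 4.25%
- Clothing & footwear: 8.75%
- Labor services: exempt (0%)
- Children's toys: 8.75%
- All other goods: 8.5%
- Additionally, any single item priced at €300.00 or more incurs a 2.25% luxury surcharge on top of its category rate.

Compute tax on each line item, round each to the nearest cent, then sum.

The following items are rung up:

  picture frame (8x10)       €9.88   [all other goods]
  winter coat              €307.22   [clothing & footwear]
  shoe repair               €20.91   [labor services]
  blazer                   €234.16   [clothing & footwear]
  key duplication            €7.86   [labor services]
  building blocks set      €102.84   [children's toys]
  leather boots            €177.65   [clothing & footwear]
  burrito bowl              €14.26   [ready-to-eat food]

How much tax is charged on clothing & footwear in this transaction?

€69.82

Winter coat €307.22: clothing & footwear → 8.75% + 2.25% surcharge = 11% → €33.79
Blazer €234.16: clothing & footwear → 8.75% → €20.49
Leather boots €177.65: clothing & footwear → 8.75% → €15.54
Tax on clothing & footwear = €33.79 + €20.49 + €15.54 = €69.82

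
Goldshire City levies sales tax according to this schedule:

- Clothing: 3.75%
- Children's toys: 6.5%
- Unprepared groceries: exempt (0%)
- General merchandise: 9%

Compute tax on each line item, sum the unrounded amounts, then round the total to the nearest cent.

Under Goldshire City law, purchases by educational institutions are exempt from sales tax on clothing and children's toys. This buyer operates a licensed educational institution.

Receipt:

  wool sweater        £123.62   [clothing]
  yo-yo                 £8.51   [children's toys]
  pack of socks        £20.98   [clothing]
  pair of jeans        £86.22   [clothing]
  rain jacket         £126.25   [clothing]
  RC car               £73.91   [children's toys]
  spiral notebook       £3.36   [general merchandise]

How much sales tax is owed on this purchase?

Wool sweater £123.62: clothing, buyer-exempt → 0% → £0.00
Yo-yo £8.51: children's toys, buyer-exempt → 0% → £0.00
Pack of socks £20.98: clothing, buyer-exempt → 0% → £0.00
Pair of jeans £86.22: clothing, buyer-exempt → 0% → £0.00
Rain jacket £126.25: clothing, buyer-exempt → 0% → £0.00
RC car £73.91: children's toys, buyer-exempt → 0% → £0.00
Spiral notebook £3.36: general merchandise → 9% → £0.3024
Unrounded tax sum = £0.3024 → £0.30

£0.30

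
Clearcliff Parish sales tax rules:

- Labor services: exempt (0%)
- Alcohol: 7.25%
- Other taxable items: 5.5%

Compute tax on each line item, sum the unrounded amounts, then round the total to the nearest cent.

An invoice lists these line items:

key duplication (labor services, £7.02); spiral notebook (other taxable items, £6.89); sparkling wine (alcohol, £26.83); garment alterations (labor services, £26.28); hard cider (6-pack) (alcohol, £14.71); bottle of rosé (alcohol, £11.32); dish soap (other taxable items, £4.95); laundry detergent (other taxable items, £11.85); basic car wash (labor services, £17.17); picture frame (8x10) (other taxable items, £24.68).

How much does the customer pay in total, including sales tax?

Key duplication £7.02: labor services → 0% → £0.00
Spiral notebook £6.89: other taxable items → 5.5% → £0.37895
Sparkling wine £26.83: alcohol → 7.25% → £1.945175
Garment alterations £26.28: labor services → 0% → £0.00
Hard cider (6-pack) £14.71: alcohol → 7.25% → £1.066475
Bottle of rosé £11.32: alcohol → 7.25% → £0.8207
Dish soap £4.95: other taxable items → 5.5% → £0.27225
Laundry detergent £11.85: other taxable items → 5.5% → £0.65175
Basic car wash £17.17: labor services → 0% → £0.00
Picture frame (8x10) £24.68: other taxable items → 5.5% → £1.3574
Subtotal = £151.70; unrounded tax = £6.4927 → £6.49; total due = £158.19

£158.19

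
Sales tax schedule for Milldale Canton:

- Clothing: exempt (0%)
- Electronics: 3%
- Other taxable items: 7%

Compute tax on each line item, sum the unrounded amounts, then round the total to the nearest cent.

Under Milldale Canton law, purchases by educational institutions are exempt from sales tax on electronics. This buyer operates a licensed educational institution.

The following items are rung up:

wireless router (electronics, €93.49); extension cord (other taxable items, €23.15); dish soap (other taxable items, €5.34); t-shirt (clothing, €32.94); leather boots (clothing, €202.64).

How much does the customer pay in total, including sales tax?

Wireless router €93.49: electronics, buyer-exempt → 0% → €0.00
Extension cord €23.15: other taxable items → 7% → €1.6205
Dish soap €5.34: other taxable items → 7% → €0.3738
T-shirt €32.94: clothing → 0% → €0.00
Leather boots €202.64: clothing → 0% → €0.00
Subtotal = €357.56; unrounded tax = €1.9943 → €1.99; total due = €359.55

€359.55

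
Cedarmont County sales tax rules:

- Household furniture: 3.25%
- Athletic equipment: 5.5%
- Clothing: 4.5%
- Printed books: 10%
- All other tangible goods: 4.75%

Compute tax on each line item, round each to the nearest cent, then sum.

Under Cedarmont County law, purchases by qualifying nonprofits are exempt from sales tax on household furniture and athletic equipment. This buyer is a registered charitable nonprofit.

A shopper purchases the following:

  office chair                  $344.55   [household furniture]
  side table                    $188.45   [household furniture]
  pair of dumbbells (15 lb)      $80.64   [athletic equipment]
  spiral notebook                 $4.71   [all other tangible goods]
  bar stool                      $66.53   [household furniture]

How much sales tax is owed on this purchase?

$0.22

Office chair $344.55: household furniture, buyer-exempt → 0% → $0.00
Side table $188.45: household furniture, buyer-exempt → 0% → $0.00
Pair of dumbbells (15 lb) $80.64: athletic equipment, buyer-exempt → 0% → $0.00
Spiral notebook $4.71: all other tangible goods → 4.75% → $0.22
Bar stool $66.53: household furniture, buyer-exempt → 0% → $0.00
Total tax = $0.22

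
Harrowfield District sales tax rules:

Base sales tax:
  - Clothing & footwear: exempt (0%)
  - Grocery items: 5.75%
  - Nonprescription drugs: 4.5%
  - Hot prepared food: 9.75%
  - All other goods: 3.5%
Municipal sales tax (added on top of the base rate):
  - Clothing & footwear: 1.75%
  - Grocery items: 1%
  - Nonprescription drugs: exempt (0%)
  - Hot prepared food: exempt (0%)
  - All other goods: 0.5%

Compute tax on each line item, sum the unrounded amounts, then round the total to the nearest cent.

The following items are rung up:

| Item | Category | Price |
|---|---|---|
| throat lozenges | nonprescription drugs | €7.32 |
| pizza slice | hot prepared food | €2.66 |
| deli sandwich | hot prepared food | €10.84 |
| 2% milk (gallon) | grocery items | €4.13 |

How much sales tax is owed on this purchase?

€1.92

Throat lozenges €7.32: nonprescription drugs → 4.5% + 0% municipal = 4.5% → €0.3294
Pizza slice €2.66: hot prepared food → 9.75% + 0% municipal = 9.75% → €0.25935
Deli sandwich €10.84: hot prepared food → 9.75% + 0% municipal = 9.75% → €1.0569
2% milk (gallon) €4.13: grocery items → 5.75% + 1% municipal = 6.75% → €0.278775
Unrounded tax sum = €1.924425 → €1.92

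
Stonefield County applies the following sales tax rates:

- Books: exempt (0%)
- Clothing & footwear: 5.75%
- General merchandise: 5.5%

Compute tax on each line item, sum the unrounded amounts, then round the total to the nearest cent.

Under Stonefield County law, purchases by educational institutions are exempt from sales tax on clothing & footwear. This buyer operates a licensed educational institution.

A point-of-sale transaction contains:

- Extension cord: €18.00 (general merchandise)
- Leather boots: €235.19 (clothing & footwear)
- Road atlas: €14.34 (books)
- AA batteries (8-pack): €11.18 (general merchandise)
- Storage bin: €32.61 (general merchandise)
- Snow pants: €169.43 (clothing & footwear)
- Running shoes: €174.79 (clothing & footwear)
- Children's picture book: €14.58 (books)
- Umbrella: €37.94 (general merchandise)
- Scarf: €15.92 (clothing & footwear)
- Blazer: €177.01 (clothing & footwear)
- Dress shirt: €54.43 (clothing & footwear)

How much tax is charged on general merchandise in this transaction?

€5.49

Extension cord €18.00: general merchandise → 5.5% → €0.99
AA batteries (8-pack) €11.18: general merchandise → 5.5% → €0.6149
Storage bin €32.61: general merchandise → 5.5% → €1.79355
Umbrella €37.94: general merchandise → 5.5% → €2.0867
Tax on general merchandise: unrounded sum = €5.48515 → €5.49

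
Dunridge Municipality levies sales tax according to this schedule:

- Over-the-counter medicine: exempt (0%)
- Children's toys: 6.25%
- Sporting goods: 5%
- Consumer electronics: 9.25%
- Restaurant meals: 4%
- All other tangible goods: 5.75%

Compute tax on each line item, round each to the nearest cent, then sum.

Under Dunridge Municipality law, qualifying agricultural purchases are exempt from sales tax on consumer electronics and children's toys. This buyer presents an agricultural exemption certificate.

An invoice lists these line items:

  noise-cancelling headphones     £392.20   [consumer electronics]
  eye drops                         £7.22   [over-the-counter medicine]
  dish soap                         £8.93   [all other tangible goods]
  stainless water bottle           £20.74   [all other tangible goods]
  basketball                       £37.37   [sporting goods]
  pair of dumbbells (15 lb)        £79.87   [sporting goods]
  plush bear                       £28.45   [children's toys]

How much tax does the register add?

Noise-cancelling headphones £392.20: consumer electronics, buyer-exempt → 0% → £0.00
Eye drops £7.22: over-the-counter medicine → 0% → £0.00
Dish soap £8.93: all other tangible goods → 5.75% → £0.51
Stainless water bottle £20.74: all other tangible goods → 5.75% → £1.19
Basketball £37.37: sporting goods → 5% → £1.87
Pair of dumbbells (15 lb) £79.87: sporting goods → 5% → £3.99
Plush bear £28.45: children's toys, buyer-exempt → 0% → £0.00
Total tax = £0.51 + £1.19 + £1.87 + £3.99 = £7.56

£7.56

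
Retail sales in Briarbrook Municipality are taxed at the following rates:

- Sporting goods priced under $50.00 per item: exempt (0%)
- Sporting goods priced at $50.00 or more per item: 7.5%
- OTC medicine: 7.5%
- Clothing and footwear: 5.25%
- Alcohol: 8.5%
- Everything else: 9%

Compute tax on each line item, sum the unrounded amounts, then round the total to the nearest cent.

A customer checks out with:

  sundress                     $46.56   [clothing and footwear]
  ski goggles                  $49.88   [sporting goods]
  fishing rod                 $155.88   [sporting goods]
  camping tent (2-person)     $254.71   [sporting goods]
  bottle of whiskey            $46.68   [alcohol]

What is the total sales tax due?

Sundress $46.56: clothing and footwear → 5.25% → $2.4444
Ski goggles $49.88: sporting goods, under $50.00 → 0% → $0.00
Fishing rod $155.88: sporting goods, $50.00 or more → 7.5% → $11.691
Camping tent (2-person) $254.71: sporting goods, $50.00 or more → 7.5% → $19.10325
Bottle of whiskey $46.68: alcohol → 8.5% → $3.9678
Unrounded tax sum = $37.20645 → $37.21

$37.21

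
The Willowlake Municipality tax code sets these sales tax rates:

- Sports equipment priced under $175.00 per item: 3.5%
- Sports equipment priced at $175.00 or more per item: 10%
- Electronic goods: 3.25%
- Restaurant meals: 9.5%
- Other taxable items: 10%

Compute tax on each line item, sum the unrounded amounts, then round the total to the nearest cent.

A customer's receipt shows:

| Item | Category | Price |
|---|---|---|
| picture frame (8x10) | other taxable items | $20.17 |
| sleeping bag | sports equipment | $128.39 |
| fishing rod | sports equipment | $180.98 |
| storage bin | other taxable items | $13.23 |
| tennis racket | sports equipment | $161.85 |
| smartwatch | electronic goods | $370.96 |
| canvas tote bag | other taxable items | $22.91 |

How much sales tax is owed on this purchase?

Picture frame (8x10) $20.17: other taxable items → 10% → $2.017
Sleeping bag $128.39: sports equipment, under $175.00 → 3.5% → $4.49365
Fishing rod $180.98: sports equipment, $175.00 or more → 10% → $18.098
Storage bin $13.23: other taxable items → 10% → $1.323
Tennis racket $161.85: sports equipment, under $175.00 → 3.5% → $5.66475
Smartwatch $370.96: electronic goods → 3.25% → $12.0562
Canvas tote bag $22.91: other taxable items → 10% → $2.291
Unrounded tax sum = $45.9436 → $45.94

$45.94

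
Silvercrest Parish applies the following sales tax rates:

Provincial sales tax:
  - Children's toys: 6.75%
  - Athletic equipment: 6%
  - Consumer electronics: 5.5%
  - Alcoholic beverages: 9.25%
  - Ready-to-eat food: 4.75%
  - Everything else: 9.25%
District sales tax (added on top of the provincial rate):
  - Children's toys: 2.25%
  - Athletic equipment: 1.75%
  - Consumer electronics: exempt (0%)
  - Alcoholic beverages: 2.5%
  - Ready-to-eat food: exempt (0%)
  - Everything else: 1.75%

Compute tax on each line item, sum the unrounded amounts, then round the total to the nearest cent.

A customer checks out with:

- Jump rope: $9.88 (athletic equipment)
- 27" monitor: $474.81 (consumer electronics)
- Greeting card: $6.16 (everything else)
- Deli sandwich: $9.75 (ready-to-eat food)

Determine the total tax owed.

Jump rope $9.88: athletic equipment → 6% + 1.75% district = 7.75% → $0.7657
27" monitor $474.81: consumer electronics → 5.5% + 0% district = 5.5% → $26.11455
Greeting card $6.16: everything else → 9.25% + 1.75% district = 11% → $0.6776
Deli sandwich $9.75: ready-to-eat food → 4.75% + 0% district = 4.75% → $0.463125
Unrounded tax sum = $28.020975 → $28.02

$28.02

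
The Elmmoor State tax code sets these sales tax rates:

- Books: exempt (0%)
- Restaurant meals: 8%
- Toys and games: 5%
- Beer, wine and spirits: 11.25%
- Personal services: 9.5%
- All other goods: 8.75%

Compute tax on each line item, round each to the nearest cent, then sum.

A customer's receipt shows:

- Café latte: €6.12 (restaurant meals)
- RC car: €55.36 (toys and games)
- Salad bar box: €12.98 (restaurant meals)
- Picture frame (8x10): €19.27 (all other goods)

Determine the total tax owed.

Café latte €6.12: restaurant meals → 8% → €0.49
RC car €55.36: toys and games → 5% → €2.77
Salad bar box €12.98: restaurant meals → 8% → €1.04
Picture frame (8x10) €19.27: all other goods → 8.75% → €1.69
Total tax = €0.49 + €2.77 + €1.04 + €1.69 = €5.99

€5.99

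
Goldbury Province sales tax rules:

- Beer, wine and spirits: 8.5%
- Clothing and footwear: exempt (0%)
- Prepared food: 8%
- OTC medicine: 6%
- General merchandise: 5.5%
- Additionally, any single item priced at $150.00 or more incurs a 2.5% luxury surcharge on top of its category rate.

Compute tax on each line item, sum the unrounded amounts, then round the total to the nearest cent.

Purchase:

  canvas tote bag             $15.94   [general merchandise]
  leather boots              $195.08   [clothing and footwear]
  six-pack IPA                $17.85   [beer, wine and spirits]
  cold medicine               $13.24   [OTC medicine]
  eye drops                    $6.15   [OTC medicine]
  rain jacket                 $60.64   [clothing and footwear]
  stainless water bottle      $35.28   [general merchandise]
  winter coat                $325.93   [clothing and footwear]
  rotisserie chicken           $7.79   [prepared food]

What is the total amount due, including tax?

$697.05

Canvas tote bag $15.94: general merchandise → 5.5% → $0.8767
Leather boots $195.08: clothing and footwear → 0% + 2.5% surcharge = 2.5% → $4.877
Six-pack IPA $17.85: beer, wine and spirits → 8.5% → $1.51725
Cold medicine $13.24: OTC medicine → 6% → $0.7944
Eye drops $6.15: OTC medicine → 6% → $0.369
Rain jacket $60.64: clothing and footwear → 0% → $0.00
Stainless water bottle $35.28: general merchandise → 5.5% → $1.9404
Winter coat $325.93: clothing and footwear → 0% + 2.5% surcharge = 2.5% → $8.14825
Rotisserie chicken $7.79: prepared food → 8% → $0.6232
Subtotal = $677.90; unrounded tax = $19.1462 → $19.15; total due = $697.05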